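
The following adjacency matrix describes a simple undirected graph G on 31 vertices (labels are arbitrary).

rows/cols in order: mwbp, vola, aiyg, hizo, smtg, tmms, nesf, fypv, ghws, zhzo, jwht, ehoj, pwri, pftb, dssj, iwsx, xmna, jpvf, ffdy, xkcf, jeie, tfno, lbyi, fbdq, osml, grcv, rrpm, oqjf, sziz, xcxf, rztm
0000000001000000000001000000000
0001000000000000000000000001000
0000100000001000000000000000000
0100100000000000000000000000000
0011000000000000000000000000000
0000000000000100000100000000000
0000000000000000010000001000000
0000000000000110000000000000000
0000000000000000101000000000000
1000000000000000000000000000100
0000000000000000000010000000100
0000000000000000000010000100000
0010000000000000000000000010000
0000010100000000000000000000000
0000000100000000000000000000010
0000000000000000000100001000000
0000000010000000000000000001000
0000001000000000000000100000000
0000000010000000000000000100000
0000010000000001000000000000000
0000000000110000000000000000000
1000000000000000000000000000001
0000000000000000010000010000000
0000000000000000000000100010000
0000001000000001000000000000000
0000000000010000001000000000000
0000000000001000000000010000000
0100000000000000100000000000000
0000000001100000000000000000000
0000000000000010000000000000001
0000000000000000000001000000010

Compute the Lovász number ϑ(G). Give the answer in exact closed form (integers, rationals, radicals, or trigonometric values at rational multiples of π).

31*cos(pi/31)/(cos(pi/31) + 1)

N(fbdq) = {lbyi, rrpm}, |N(fbdq)| = 2.
N(rrpm) = {pwri, fbdq}, |N(rrpm)| = 2.
deg(smtg) = 2; N(smtg) = {aiyg, hizo}.
Vertex iwsx has 2 neighbors: xkcf, osml.
Every vertex has degree 2 (N=31); a single 31-cycle (edge-transitive).
The 16 distinct eigenvalues: [2.0, 1.9591, 1.8379, 1.6415, 1.3779, 1.0579, 0.6946, 0.3029, -0.1013, -0.5013, -0.8808, -1.2242, -1.5175, -1.7487, -1.9083, -1.9897].
ϑ = −N·λ_min/(λ_max−λ_min) = −31·(-2*cos(pi/31))/(2−(-2*cos(pi/31))) = 31*cos(pi/31)/(cos(pi/31) + 1).
≈ 15.4601 (to 4 d.p.).
15 ≤ 31*cos(pi/31)/(cos(pi/31) + 1) ≤ 16: both strict.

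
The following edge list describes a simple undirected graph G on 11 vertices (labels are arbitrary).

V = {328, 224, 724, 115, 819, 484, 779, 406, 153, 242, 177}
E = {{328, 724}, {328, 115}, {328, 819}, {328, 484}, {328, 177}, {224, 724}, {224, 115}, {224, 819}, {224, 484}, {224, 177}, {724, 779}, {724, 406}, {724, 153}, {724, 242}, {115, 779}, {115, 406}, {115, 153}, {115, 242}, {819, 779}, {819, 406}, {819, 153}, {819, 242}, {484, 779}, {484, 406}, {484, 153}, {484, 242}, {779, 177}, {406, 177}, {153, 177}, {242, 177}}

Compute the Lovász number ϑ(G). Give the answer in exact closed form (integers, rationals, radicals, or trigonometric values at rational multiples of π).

Vertex 484 has 6 neighbors: 328, 224, 779, 406, 153, 242.
N(242) = {724, 115, 819, 484, 177}, |N(242)| = 5.
Vertex 153 has 5 neighbors: 724, 115, 819, 484, 177.
Vertex 779 has 5 neighbors: 724, 115, 819, 484, 177.
2 parts of sizes [6, 5]; α(G) = 6 = ϑ (perfect).
ϑ(G) ≈ 6.0000000.
Sandwich: α(G)=6 ≤ ϑ(G)=6 ≤ χ(Ḡ)=6 (collapsed).

6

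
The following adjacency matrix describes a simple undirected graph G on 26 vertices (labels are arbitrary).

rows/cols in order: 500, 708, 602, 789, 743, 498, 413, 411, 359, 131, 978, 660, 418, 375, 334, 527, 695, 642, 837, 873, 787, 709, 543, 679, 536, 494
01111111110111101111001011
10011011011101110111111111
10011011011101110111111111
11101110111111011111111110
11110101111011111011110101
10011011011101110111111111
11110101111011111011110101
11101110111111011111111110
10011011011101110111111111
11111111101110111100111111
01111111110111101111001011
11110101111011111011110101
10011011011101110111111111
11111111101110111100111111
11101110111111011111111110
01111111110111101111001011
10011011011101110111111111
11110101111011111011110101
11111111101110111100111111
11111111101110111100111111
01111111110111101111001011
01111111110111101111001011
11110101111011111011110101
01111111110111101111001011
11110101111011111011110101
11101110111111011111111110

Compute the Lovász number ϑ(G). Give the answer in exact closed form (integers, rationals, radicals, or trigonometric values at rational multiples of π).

deg(536) = 20; N(536) = {500, 708, 602, 789, 498, 411, 359, 131, 978, 418, 375, 334, 527, 695, 837, 873, 787, 709, 679, 494}.
Vertex 873 has 22 neighbors: 500, 708, 602, 789, 743, 498, 413, 411, 359, 978, 660, 418, 334, 527, 695, 642, 787, 709, 543, 679, 536, 494.
deg(131) = 22; N(131) = {500, 708, 602, 789, 743, 498, 413, 411, 359, 978, 660, 418, 334, 527, 695, 642, 787, 709, 543, 679, 536, 494}.
deg(679) = 20; N(679) = {708, 602, 789, 743, 498, 413, 411, 359, 131, 660, 418, 375, 334, 695, 642, 837, 873, 543, 536, 494}.
Complete 5-partite, parts [6, 6, 6, 4, 4]: perfect, ϑ = α = 6.
ϑ(G) ≈ 6.00000000.
Lovász sandwich 6 ≤ 6 ≤ 6: collapsed.

6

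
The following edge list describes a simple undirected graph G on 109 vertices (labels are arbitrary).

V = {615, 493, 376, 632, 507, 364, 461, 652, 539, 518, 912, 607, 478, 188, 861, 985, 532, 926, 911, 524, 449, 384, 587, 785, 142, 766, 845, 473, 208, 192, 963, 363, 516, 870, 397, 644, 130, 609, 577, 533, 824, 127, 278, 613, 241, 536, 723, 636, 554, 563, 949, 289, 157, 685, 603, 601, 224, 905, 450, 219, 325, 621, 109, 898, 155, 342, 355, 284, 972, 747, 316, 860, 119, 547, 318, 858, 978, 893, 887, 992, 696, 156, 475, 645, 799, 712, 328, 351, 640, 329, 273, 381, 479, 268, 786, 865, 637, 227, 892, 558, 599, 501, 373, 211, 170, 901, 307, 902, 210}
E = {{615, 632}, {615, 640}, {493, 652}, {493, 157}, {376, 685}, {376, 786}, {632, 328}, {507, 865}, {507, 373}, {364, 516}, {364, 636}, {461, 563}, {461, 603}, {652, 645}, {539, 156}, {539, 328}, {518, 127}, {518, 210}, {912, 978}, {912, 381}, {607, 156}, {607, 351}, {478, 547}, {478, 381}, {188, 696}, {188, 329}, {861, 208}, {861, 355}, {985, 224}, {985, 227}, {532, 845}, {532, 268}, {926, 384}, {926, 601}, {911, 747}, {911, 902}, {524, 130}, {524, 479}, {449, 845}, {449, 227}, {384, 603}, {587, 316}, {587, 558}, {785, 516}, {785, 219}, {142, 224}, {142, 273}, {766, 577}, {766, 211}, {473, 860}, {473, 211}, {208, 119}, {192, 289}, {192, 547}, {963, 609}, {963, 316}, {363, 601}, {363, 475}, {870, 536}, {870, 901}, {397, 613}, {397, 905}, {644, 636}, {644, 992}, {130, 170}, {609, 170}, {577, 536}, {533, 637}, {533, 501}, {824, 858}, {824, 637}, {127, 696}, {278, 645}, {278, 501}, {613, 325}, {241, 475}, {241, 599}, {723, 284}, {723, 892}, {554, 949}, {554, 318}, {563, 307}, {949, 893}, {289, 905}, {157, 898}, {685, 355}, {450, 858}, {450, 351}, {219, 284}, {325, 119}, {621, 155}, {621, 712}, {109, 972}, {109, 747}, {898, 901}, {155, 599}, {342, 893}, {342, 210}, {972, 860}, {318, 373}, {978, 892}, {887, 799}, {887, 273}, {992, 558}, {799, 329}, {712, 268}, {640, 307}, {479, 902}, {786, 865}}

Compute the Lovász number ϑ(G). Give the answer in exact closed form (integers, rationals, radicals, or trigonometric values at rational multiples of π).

109*cos(pi/109)/(cos(pi/109) + 1)

Vertex 926 has 2 neighbors: 384, 601.
deg(355) = 2; N(355) = {861, 685}.
Vertex 119 has 2 neighbors: 208, 325.
N(157) = {493, 898}, |N(157)| = 2.
2-regular, N=109; a single 109-cycle (edge-transitive).
The 55 distinct eigenvalues: [2.0, 1.996678, 1.986723, 1.970169, 1.94707, 1.917503, 1.881566, 1.839379, 1.791082, 1.736834, 1.676818, 1.611231, 1.540291, 1.464235, 1.383315, 1.2978, 1.207973, 1.114134, 1.016594, 0.915677, 0.811718, 0.705062, 0.596064, 0.485087, 0.372497, 0.258671, 0.143985, 0.028821, -0.086439, -0.201412, -0.315715, -0.42897, -0.5408, -0.650834, -0.758705, -0.864056, -0.966537, -1.065807, -1.161536, -1.253407, -1.341115, -1.424367, -1.502888, -1.576416, -1.644707, -1.707535, -1.764691, -1.815985, -1.861246, -1.900324, -1.933089, -1.959433, -1.979268, -1.992528, -1.999169].
ϑ = −N·λ_min/(λ_max−λ_min) = −109·(-2*cos(pi/109))/(2−(-2*cos(pi/109))) = 109*cos(pi/109)/(cos(pi/109) + 1).
= 54.4887… (decimal).
Lovász sandwich 54 ≤ 109*cos(pi/109)/(cos(pi/109) + 1) ≤ 55: both strict.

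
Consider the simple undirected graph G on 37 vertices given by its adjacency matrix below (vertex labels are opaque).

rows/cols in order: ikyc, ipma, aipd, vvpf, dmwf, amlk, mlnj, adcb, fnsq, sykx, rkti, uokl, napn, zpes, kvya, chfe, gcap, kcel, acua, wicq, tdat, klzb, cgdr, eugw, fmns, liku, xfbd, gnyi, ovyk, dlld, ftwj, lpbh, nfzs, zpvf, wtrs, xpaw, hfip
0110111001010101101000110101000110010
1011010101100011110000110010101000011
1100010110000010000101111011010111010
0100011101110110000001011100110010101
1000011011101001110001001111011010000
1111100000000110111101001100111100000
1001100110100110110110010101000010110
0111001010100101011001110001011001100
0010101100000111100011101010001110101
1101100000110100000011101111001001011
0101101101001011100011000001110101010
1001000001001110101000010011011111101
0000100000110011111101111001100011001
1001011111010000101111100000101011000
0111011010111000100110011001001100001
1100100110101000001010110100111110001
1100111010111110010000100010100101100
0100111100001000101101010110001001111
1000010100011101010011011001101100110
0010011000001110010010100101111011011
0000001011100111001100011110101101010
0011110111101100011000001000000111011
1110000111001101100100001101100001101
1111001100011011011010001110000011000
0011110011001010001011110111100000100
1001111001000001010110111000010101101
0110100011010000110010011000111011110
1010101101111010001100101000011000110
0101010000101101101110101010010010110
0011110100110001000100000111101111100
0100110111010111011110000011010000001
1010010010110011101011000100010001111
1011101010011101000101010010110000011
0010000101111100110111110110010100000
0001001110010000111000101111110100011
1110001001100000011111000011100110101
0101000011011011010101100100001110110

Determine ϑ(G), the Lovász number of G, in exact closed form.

sqrt(37)

N(lpbh) = {ikyc, aipd, amlk, fnsq, rkti, uokl, kvya, chfe, gcap, acua, tdat, klzb, liku, dlld, zpvf, wtrs, xpaw, hfip}, |N(lpbh)| = 18.
deg(fnsq) = 18; N(fnsq) = {aipd, dmwf, mlnj, adcb, zpes, kvya, chfe, gcap, tdat, klzb, cgdr, fmns, xfbd, ftwj, lpbh, nfzs, wtrs, hfip}.
deg(nfzs) = 18; N(nfzs) = {ikyc, aipd, vvpf, dmwf, mlnj, fnsq, uokl, napn, zpes, chfe, wicq, klzb, eugw, xfbd, ovyk, dlld, xpaw, hfip}.
N(gnyi) = {ikyc, aipd, dmwf, mlnj, adcb, sykx, rkti, uokl, napn, kvya, acua, wicq, cgdr, fmns, dlld, ftwj, wtrs, xpaw}, |N(gnyi)| = 18.
deg(v) = 18 for all v (|V|=37); strongly regular (37,18,8,9).
Distinct eigenvalues (to 4 d.p.): [18.0, 2.5414, -3.5414].
−37·(-sqrt(37)/2 - 1/2) / ((18)−(-sqrt(37)/2 - 1/2)) = sqrt(37) = ϑ(G).
≈ 6.08276 (to 5 d.p.).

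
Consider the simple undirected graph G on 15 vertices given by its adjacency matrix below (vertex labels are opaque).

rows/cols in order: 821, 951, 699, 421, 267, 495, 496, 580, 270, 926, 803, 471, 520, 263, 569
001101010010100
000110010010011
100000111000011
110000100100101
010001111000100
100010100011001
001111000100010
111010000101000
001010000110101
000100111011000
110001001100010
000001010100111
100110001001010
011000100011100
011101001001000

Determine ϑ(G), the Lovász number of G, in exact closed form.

5

N(495) = {821, 267, 496, 803, 471, 569}, |N(495)| = 6.
Vertex 951 has 6 neighbors: 421, 267, 580, 803, 263, 569.
N(580) = {821, 951, 699, 267, 926, 471}, |N(580)| = 6.
deg(926) = 6; N(926) = {421, 496, 580, 270, 803, 471}.
Regular of degree 6 on 15 vertices: Kneser-type, 2-subsets of [6].
A has 3 distinct eigenvalues ≈ [6.0, 1.0, -3.0].
−15·(-3) / ((6)−(-3)) = 5 = ϑ(G).
ϑ(G) ≈ 5.0000000.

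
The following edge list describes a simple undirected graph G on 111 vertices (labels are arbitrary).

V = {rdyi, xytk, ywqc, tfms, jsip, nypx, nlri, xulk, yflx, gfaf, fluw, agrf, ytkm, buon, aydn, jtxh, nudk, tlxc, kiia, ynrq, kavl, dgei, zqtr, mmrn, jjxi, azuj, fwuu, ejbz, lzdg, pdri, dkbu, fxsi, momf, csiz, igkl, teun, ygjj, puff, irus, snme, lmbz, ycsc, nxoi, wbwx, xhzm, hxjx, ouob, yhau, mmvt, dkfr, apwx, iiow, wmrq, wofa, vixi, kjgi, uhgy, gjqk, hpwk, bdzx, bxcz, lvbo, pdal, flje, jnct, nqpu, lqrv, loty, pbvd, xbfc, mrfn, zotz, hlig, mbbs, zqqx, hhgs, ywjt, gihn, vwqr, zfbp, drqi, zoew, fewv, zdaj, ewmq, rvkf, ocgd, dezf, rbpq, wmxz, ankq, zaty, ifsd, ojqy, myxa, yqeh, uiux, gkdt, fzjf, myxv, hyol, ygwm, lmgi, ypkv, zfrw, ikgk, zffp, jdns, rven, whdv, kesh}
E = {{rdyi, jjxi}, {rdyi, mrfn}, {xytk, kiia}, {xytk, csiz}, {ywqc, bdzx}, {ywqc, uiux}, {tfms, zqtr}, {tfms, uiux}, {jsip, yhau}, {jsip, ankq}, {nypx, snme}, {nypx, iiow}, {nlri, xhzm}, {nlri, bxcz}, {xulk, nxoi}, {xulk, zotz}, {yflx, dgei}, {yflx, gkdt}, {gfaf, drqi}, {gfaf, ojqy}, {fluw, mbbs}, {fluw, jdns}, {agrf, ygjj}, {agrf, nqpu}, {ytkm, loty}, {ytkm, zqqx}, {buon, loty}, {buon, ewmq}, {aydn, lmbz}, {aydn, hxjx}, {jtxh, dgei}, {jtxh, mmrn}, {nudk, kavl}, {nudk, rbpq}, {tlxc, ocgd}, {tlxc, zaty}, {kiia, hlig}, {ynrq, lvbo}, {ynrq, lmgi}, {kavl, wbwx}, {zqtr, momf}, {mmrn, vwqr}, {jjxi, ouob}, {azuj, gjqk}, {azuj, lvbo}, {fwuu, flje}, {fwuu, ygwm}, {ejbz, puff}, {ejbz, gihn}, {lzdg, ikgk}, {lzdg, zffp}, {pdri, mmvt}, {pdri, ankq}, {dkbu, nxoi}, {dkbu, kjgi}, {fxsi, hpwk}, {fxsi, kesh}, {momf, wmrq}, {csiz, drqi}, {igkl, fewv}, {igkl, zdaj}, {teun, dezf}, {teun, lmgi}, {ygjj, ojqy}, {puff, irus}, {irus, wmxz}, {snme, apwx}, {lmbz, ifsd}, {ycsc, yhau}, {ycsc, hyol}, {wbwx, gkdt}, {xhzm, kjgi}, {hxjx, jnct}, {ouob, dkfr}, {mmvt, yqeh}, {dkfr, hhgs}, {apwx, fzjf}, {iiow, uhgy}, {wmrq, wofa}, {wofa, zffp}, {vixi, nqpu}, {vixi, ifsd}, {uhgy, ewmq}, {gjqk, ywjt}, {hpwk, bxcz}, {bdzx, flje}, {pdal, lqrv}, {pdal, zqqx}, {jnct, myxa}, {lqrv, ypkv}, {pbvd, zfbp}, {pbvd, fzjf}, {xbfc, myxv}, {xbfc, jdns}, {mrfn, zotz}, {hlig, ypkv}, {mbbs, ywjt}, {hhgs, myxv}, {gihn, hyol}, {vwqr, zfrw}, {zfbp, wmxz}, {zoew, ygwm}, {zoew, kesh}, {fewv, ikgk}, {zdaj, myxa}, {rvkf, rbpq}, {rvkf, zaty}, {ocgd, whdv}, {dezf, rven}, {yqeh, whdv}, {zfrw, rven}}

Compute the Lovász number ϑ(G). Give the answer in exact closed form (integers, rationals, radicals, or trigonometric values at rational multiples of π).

deg(rbpq) = 2; N(rbpq) = {nudk, rvkf}.
N(uhgy) = {iiow, ewmq}, |N(uhgy)| = 2.
Vertex ewmq has 2 neighbors: buon, uhgy.
deg(xulk) = 2; N(xulk) = {nxoi, zotz}.
Regular of degree 2 on 111 vertices: connected 2-regular on 111 ⇒ C_{111}.
The 56 distinct eigenvalues: [2.0, 1.9968, 1.9872, 1.9712, 1.949, 1.9204, 1.8858, 1.845, 1.7984, 1.746, 1.688, 1.6247, 1.5561, 1.4825, 1.4042, 1.3213, 1.2343, 1.1433, 1.0486, 0.9506, 0.8495, 0.7457, 0.6395, 0.5313, 0.4214, 0.3101, 0.1978, 0.0849, -0.0283, -0.1414, -0.254, -0.3659, -0.4765, -0.5856, -0.6929, -0.7979, -0.9004, -1.0, -1.0964, -1.1893, -1.2783, -1.3633, -1.4439, -1.5199, -1.591, -1.657, -1.7177, -1.7729, -1.8225, -1.8661, -1.9039, -1.9355, -1.9609, -1.98, -1.9928, -1.9992].
With N=111: ϑ(G) = 111·(-(-1)*2*cos(pi/111))/(2−(-2*cos(pi/111))) = 111*cos(pi/111)/(cos(pi/111) + 1).
ϑ(G) ≈ 55.4888841.
Check 55 ≤ 111*cos(pi/111)/(cos(pi/111) + 1) ≤ 56: both strict.

111*cos(pi/111)/(cos(pi/111) + 1)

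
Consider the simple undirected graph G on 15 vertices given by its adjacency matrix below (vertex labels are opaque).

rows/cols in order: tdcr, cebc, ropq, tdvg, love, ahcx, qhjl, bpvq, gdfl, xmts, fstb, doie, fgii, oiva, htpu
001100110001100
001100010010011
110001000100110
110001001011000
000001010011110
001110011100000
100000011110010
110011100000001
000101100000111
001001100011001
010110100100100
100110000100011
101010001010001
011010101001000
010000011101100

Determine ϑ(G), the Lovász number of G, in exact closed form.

5

deg(love) = 6; N(love) = {ahcx, bpvq, fstb, doie, fgii, oiva}.
N(gdfl) = {tdvg, ahcx, qhjl, fgii, oiva, htpu}, |N(gdfl)| = 6.
Vertex ahcx has 6 neighbors: ropq, tdvg, love, bpvq, gdfl, xmts.
deg(doie) = 6; N(doie) = {tdcr, tdvg, love, xmts, oiva, htpu}.
6-regular, N=15; Kneser K(6,2) on C(6,2)=15 vertices.
The 3 distinct eigenvalues: [6.0, 1.0, -3.0].
−15·(-3) / ((6)−(-3)) = 5 = ϑ(G).
= 5.0000… (decimal).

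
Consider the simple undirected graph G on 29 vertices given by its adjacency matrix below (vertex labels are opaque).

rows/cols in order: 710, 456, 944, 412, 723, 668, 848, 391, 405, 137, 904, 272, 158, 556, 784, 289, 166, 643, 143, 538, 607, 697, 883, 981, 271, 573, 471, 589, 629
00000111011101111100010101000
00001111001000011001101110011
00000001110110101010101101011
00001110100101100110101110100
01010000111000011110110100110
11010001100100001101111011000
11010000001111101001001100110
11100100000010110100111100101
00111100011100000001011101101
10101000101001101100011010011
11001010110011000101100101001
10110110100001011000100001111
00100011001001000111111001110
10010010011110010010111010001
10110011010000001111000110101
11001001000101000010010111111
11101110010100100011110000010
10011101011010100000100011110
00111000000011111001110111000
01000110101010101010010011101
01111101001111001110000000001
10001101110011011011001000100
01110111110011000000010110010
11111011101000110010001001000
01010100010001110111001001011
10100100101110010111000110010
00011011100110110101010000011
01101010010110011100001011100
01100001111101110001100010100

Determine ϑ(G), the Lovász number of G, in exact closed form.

deg(166) = 14; N(166) = {710, 456, 944, 723, 668, 848, 137, 272, 784, 143, 538, 607, 697, 589}.
Vertex 412 has 14 neighbors: 723, 668, 848, 405, 272, 556, 784, 643, 143, 607, 883, 981, 271, 471.
Vertex 573 has 14 neighbors: 710, 944, 668, 405, 904, 272, 158, 289, 643, 143, 538, 981, 271, 589.
deg(643) = 14; N(643) = {710, 412, 723, 668, 391, 137, 904, 158, 784, 607, 271, 573, 471, 589}.
Regular of degree 14 on 29 vertices: SR(29,14,6,7) — a Paley graph.
Distinct eigenvalues (to 4 d.p.): [14.0, 2.1926, -3.1926].
ϑ = −N·λ_min/(λ_max−λ_min) = −29·(-sqrt(29)/2 - 1/2)/(14−(-sqrt(29)/2 - 1/2)) = sqrt(29).
Numerically 5.385165.

sqrt(29)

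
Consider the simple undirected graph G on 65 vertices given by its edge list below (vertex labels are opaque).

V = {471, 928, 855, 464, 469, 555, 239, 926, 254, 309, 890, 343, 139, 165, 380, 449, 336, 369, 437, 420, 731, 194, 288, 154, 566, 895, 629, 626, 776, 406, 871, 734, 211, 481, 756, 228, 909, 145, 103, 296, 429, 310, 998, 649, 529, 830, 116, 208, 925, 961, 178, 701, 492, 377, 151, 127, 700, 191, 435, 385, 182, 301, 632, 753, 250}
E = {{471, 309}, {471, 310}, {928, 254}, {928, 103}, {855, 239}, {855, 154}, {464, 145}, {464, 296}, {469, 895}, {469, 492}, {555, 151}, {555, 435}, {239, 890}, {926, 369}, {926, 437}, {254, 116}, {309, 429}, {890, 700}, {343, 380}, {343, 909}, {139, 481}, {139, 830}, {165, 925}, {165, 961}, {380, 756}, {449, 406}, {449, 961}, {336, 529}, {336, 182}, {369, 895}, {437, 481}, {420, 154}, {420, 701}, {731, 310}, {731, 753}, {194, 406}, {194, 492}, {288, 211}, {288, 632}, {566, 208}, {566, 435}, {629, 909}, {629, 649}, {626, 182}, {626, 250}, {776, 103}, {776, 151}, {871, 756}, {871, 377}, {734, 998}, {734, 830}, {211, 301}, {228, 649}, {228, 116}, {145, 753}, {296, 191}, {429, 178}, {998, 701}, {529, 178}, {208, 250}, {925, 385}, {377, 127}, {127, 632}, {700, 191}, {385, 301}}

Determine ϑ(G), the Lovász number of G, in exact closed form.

deg(228) = 2; N(228) = {649, 116}.
deg(471) = 2; N(471) = {309, 310}.
N(449) = {406, 961}, |N(449)| = 2.
deg(701) = 2; N(701) = {420, 998}.
deg(v) = 2 for all v (|V|=65); this is C_{65}, the 65-cycle.
spec(A) ≈ [2.0, 1.9907, 1.9627, 1.9165, 1.8523, 1.7709, 1.6729, 1.5593, 1.4312, 1.2897, 1.1361, 0.972, 0.7987, 0.618, 0.4316, 0.2411, 0.0483, -0.1449, -0.3367, -0.5254, -0.7092, -0.8864, -1.0553, -1.2143, -1.362, -1.497, -1.618, -1.7239, -1.8137, -1.8866, -1.9419, -1.979, -1.9977] (distinct, 4 d.p.).
ϑ = −N·λ_min/(λ_max−λ_min) = −65·(-2*cos(pi/65))/(2−(-2*cos(pi/65))) = 65*cos(pi/65)/(cos(pi/65) + 1).
= 32.4810… (decimal).
Lovász sandwich 32 ≤ 65*cos(pi/65)/(cos(pi/65) + 1) ≤ 33: both strict.

65*cos(pi/65)/(cos(pi/65) + 1)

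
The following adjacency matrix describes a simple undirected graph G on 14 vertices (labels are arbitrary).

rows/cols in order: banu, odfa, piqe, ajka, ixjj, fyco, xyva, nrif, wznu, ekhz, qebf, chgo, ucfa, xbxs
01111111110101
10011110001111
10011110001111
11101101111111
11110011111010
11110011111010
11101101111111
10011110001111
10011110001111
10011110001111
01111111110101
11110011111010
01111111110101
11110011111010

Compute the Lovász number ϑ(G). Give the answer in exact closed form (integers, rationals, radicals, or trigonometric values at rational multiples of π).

deg(odfa) = 9; N(odfa) = {banu, ajka, ixjj, fyco, xyva, qebf, chgo, ucfa, xbxs}.
Vertex banu has 11 neighbors: odfa, piqe, ajka, ixjj, fyco, xyva, nrif, wznu, ekhz, chgo, xbxs.
N(ekhz) = {banu, ajka, ixjj, fyco, xyva, qebf, chgo, ucfa, xbxs}, |N(ekhz)| = 9.
Vertex wznu has 9 neighbors: banu, ajka, ixjj, fyco, xyva, qebf, chgo, ucfa, xbxs.
Complete 4-partite, parts [5, 4, 3, 2]: perfect, ϑ = α = 5.
ϑ(G) ≈ 5.00000.
Sandwich: α(G)=5 ≤ ϑ(G)=5 ≤ χ(Ḡ)=5 (collapsed).

5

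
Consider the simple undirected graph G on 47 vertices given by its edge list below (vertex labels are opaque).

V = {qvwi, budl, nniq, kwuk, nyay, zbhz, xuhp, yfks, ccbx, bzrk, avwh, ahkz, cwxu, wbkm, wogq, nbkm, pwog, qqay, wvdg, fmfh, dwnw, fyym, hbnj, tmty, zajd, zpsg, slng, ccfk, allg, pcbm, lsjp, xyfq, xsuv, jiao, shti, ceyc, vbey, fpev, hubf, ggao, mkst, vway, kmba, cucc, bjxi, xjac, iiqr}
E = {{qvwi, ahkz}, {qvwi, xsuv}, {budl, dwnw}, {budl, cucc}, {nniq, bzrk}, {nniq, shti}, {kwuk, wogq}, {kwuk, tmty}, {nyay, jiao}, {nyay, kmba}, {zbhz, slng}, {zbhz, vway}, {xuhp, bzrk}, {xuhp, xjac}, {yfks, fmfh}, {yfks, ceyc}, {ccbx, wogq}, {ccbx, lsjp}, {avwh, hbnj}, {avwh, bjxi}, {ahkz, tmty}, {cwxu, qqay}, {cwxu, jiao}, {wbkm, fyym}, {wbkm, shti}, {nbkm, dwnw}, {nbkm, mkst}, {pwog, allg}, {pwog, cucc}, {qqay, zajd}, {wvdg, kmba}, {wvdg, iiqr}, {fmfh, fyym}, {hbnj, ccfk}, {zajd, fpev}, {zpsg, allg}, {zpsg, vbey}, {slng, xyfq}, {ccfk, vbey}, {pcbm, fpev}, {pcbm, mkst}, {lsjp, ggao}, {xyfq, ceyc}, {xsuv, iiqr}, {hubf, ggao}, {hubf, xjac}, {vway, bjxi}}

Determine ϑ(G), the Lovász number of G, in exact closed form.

47*cos(pi/47)/(cos(pi/47) + 1)

deg(wbkm) = 2; N(wbkm) = {fyym, shti}.
Vertex zbhz has 2 neighbors: slng, vway.
Vertex wvdg has 2 neighbors: kmba, iiqr.
deg(dwnw) = 2; N(dwnw) = {budl, nbkm}.
Every vertex has degree 2 (N=47); connected 2-regular on 47 ⇒ C_{47}.
spec(A) ≈ [2.0, 1.98215, 1.92894, 1.8413, 1.7208, 1.5696, 1.39038, 1.18636, 0.96116, 0.71882, 0.46364, 0.20019, -0.06683, -0.33266, -0.59255, -0.84187, -1.07616, -1.29126, -1.4833, -1.64888, -1.78504, -1.88934, -1.95992, -1.99553] (distinct, 5 d.p.).
−47·(-2*cos(pi/47)) / ((2)−(-2*cos(pi/47))) = 47*cos(pi/47)/(cos(pi/47) + 1) = ϑ(G).
= 23.473731493… (decimal).
Check 23 ≤ 47*cos(pi/47)/(cos(pi/47) + 1) ≤ 24: both strict.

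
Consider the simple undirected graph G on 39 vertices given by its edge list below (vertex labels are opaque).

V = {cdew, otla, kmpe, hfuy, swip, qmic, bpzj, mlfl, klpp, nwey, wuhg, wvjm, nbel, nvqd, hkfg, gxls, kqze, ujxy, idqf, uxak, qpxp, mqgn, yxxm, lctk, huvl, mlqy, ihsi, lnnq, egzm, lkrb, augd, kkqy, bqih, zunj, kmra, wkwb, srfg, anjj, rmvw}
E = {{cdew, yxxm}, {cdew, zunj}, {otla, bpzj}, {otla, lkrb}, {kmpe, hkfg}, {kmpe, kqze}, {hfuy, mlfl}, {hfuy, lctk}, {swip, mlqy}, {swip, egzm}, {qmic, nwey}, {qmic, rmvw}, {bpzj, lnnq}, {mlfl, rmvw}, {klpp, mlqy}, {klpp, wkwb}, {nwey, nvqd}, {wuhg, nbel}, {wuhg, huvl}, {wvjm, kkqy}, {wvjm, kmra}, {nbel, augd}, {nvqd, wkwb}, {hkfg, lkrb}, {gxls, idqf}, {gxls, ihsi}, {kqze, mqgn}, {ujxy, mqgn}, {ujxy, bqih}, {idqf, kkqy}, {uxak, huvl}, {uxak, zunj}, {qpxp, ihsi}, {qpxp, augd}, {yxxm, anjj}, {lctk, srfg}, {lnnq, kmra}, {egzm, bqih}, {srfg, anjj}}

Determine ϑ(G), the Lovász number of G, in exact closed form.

deg(kqze) = 2; N(kqze) = {kmpe, mqgn}.
Vertex kmpe has 2 neighbors: hkfg, kqze.
deg(anjj) = 2; N(anjj) = {yxxm, srfg}.
deg(lnnq) = 2; N(lnnq) = {bpzj, kmra}.
Regular of degree 2 on 39 vertices: the odd cycle C_{39}.
spec(A) ≈ [2.0, 1.9741, 1.89707, 1.77091, 1.59889, 1.38545, 1.13613, 0.85739, 0.55643, 0.24107, -0.08053, -0.40005, -0.70921, -1.0, -1.26489, -1.49702, -1.69038, -1.83996, -1.94188, -1.99351] (distinct, 5 d.p.).
With N=39: ϑ(G) = 39·(-(-1)*2*cos(pi/39))/(2−(-2*cos(pi/39))) = 39*cos(pi/39)/(cos(pi/39) + 1).
≈ 19.4683 (to 4 d.p.).
19 ≤ 39*cos(pi/39)/(cos(pi/39) + 1) ≤ 20: both strict.

39*cos(pi/39)/(cos(pi/39) + 1)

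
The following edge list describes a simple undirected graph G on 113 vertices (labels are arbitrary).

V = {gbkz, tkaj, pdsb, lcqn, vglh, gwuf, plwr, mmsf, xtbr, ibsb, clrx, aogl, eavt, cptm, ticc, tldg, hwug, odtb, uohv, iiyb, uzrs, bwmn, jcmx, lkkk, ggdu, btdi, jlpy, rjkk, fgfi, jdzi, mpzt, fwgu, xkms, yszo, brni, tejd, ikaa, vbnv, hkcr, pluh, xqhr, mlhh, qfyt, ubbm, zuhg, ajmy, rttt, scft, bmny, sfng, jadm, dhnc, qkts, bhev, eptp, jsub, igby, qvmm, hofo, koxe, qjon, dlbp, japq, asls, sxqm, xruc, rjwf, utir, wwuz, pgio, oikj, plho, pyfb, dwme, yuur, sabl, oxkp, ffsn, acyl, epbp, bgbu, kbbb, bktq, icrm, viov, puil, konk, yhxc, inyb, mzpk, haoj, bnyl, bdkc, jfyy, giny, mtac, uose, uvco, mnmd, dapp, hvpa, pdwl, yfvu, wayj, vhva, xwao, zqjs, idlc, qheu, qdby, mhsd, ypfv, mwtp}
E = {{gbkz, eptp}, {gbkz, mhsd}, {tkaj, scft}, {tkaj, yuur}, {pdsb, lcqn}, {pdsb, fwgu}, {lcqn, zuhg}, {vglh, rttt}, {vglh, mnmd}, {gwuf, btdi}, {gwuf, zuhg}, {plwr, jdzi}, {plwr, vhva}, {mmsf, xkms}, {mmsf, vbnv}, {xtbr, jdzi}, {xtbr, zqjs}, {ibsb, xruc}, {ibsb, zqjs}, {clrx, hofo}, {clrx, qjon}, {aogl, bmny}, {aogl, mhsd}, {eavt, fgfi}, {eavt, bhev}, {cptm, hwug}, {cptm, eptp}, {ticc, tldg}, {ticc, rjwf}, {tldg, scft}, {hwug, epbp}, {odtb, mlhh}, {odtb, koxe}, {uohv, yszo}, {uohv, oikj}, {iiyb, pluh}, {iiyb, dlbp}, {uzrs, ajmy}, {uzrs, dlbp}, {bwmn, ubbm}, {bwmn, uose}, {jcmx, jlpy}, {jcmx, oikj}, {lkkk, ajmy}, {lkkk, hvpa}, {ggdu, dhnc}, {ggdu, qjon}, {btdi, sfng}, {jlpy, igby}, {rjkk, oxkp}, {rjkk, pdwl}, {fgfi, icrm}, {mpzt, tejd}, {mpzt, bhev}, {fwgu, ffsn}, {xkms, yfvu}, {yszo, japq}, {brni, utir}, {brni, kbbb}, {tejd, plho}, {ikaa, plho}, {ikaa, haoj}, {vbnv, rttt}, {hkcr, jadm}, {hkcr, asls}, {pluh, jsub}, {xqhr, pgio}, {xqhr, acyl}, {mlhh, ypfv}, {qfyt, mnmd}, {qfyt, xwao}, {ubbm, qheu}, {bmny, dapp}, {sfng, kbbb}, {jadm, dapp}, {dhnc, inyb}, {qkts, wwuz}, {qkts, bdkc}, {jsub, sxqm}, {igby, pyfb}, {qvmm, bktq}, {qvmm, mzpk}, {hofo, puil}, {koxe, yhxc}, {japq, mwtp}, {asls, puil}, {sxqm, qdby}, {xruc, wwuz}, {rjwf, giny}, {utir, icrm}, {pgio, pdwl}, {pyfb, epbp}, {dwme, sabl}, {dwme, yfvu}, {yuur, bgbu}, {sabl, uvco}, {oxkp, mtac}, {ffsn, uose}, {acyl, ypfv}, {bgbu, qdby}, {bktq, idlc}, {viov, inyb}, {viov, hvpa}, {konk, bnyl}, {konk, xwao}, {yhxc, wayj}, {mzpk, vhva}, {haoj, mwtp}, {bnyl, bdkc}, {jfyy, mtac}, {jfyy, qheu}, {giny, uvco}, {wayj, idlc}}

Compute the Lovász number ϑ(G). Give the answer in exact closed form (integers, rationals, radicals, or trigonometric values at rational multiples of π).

113*cos(pi/113)/(cos(pi/113) + 1)

Vertex tldg has 2 neighbors: ticc, scft.
deg(kbbb) = 2; N(kbbb) = {brni, sfng}.
Vertex pgio has 2 neighbors: xqhr, pdwl.
Vertex idlc has 2 neighbors: bktq, wayj.
2-regular, N=113; this is C_{113}, the 113-cycle.
The 57 distinct eigenvalues: [2.0, 1.996909, 1.987646, 1.972239, 1.950736, 1.923203, 1.889726, 1.850408, 1.80537, 1.754752, 1.69871, 1.637418, 1.571064, 1.499854, 1.424009, 1.343762, 1.259361, 1.171068, 1.079155, 0.983906, 0.885616, 0.784589, 0.681137, 0.575579, 0.468242, 0.359458, 0.249563, 0.138897, 0.027801, -0.083381, -0.194305, -0.304628, -0.41401, -0.522112, -0.628601, -0.733146, -0.835425, -0.935122, -1.031929, -1.125546, -1.215684, -1.302064, -1.38442, -1.462497, -1.536053, -1.604861, -1.668709, -1.727399, -1.780749, -1.828596, -1.87079, -1.907202, -1.937718, -1.962246, -1.980708, -1.993048, -1.999227].
λ_max=2, λ_min=-2*cos(pi/113); ϑ = −113·λ_min/(λ_max−λ_min) = 113*cos(pi/113)/(cos(pi/113) + 1).
≈ 56.4891 (to 4 d.p.).
α=56, χ(Ḡ)=57; ϑ=113*cos(pi/113)/(cos(pi/113) + 1) lies between (both strict).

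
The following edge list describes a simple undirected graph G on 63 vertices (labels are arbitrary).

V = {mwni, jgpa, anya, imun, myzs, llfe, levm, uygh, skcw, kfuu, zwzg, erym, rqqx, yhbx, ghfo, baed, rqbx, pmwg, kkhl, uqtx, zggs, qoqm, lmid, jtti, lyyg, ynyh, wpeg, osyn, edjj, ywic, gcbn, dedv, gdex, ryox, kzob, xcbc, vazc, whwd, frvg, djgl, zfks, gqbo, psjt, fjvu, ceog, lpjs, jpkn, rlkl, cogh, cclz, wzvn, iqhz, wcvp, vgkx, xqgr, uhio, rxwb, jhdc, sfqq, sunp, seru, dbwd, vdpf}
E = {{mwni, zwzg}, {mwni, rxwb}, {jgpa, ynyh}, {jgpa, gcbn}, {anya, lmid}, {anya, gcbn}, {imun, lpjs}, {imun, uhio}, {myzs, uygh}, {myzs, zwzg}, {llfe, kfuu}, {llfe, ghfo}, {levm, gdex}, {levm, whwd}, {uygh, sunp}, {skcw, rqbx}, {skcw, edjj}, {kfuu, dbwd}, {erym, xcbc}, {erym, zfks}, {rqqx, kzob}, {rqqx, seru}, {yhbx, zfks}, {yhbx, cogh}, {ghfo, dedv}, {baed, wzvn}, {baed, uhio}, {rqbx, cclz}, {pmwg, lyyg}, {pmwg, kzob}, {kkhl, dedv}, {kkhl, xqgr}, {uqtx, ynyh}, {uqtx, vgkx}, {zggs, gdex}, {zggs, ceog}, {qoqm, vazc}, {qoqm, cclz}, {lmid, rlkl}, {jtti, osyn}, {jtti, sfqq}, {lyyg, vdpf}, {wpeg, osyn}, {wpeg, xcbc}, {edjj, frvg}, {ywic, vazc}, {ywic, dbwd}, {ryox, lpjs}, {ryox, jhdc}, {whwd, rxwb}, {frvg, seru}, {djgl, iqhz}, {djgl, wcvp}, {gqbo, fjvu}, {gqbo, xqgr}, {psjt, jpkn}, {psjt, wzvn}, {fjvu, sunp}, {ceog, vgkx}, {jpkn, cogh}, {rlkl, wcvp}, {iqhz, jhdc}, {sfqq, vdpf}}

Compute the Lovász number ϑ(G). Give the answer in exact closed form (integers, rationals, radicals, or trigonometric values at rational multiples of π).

63*cos(pi/63)/(cos(pi/63) + 1)

N(vazc) = {qoqm, ywic}, |N(vazc)| = 2.
N(kzob) = {rqqx, pmwg}, |N(kzob)| = 2.
Vertex yhbx has 2 neighbors: zfks, cogh.
N(zggs) = {gdex, ceog}, |N(zggs)| = 2.
2-regular, N=63; a single 63-cycle (edge-transitive).
The 32 distinct eigenvalues: [2.0, 1.9901, 1.9603, 1.9111, 1.843, 1.7564, 1.6525, 1.5321, 1.3965, 1.247, 1.0851, 0.9124, 0.7307, 0.5417, 0.3473, 0.1495, -0.0499, -0.2487, -0.445, -0.637, -0.8226, -1.0, -1.1675, -1.3234, -1.4661, -1.5943, -1.7066, -1.8019, -1.8794, -1.9382, -1.9777, -1.9975].
Lovász: ϑ = −63(-2*cos(pi/63))/(2+-(-1)*2*cos(pi/63)) = 63*cos(pi/63)/(cos(pi/63) + 1).
≈ 31.4804 (to 4 d.p.).
31 ≤ 63*cos(pi/63)/(cos(pi/63) + 1) ≤ 32: both strict.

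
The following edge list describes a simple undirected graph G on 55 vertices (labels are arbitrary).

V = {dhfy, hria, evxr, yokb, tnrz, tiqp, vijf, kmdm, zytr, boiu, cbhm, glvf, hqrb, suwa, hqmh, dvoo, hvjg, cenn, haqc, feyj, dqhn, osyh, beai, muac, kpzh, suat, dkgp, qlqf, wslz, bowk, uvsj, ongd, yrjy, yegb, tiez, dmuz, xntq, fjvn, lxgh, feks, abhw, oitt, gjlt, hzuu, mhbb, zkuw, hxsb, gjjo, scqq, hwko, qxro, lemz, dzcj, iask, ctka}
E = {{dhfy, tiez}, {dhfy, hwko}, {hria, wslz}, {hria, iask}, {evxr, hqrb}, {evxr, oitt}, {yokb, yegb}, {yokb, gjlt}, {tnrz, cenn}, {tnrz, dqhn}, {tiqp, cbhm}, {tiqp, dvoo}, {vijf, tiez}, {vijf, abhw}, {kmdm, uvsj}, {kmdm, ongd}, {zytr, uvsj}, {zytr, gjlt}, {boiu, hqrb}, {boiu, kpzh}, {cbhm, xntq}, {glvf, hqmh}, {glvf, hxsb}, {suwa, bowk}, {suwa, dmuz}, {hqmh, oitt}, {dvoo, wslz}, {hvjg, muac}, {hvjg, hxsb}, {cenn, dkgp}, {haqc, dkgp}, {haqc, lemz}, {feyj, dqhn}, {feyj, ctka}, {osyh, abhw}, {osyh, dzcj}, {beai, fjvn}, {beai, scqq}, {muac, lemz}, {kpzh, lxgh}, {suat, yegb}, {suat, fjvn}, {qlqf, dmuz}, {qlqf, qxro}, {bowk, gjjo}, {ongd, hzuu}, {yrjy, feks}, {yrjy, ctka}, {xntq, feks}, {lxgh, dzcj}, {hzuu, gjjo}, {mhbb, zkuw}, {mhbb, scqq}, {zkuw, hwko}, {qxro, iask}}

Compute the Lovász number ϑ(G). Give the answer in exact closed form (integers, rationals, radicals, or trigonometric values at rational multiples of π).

55*cos(pi/55)/(cos(pi/55) + 1)

deg(dqhn) = 2; N(dqhn) = {tnrz, feyj}.
Vertex tnrz has 2 neighbors: cenn, dqhn.
N(wslz) = {hria, dvoo}, |N(wslz)| = 2.
N(oitt) = {evxr, hqmh}, |N(oitt)| = 2.
Regular of degree 2 on 55 vertices: the odd cycle C_{55}.
spec(A) ≈ [2.0, 1.987, 1.948, 1.8837, 1.7948, 1.6825, 1.5483, 1.3939, 1.2213, 1.0328, 0.8308, 0.618, 0.3972, 0.1712, -0.0571, -0.2846, -0.5084, -0.7256, -0.9333, -1.1289, -1.3097, -1.4735, -1.618, -1.7415, -1.8422, -1.919, -1.9707, -1.9967] (distinct, 4 d.p.).
Lovász (edge-transitive): ϑ = −55·(-2*cos(pi/55))/((2)−(-2*cos(pi/55))) = 55*cos(pi/55)/(cos(pi/55) + 1).
Numerically 27.47756.
α=27, χ(Ḡ)=28; ϑ=55*cos(pi/55)/(cos(pi/55) + 1) lies between (both strict).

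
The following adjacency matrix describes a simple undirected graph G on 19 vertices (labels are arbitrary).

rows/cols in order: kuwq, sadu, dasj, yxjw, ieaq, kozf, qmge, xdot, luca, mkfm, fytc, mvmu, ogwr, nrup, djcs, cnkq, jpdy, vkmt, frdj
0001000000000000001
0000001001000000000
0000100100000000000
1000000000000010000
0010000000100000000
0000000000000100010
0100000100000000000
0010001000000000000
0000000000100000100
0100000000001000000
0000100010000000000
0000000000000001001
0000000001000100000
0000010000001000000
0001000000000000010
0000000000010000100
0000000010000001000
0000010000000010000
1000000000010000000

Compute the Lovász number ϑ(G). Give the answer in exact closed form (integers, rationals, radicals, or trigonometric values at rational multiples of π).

19*cos(pi/19)/(cos(pi/19) + 1)

Vertex fytc has 2 neighbors: ieaq, luca.
N(sadu) = {qmge, mkfm}, |N(sadu)| = 2.
N(cnkq) = {mvmu, jpdy}, |N(cnkq)| = 2.
N(xdot) = {dasj, qmge}, |N(xdot)| = 2.
19-vertex 2-regular graph: a single 19-cycle (edge-transitive).
spec(A) ≈ [2.0, 1.8916, 1.5783, 1.0939, 0.491, -0.1652, -0.8034, -1.3546, -1.7589, -1.9727] (distinct, 4 d.p.).
λ_max=2, λ_min=-2*cos(pi/19); ϑ = −19·λ_min/(λ_max−λ_min) = 19*cos(pi/19)/(cos(pi/19) + 1).
= 9.43477… (decimal).
Lovász sandwich 9 ≤ 19*cos(pi/19)/(cos(pi/19) + 1) ≤ 10: both strict.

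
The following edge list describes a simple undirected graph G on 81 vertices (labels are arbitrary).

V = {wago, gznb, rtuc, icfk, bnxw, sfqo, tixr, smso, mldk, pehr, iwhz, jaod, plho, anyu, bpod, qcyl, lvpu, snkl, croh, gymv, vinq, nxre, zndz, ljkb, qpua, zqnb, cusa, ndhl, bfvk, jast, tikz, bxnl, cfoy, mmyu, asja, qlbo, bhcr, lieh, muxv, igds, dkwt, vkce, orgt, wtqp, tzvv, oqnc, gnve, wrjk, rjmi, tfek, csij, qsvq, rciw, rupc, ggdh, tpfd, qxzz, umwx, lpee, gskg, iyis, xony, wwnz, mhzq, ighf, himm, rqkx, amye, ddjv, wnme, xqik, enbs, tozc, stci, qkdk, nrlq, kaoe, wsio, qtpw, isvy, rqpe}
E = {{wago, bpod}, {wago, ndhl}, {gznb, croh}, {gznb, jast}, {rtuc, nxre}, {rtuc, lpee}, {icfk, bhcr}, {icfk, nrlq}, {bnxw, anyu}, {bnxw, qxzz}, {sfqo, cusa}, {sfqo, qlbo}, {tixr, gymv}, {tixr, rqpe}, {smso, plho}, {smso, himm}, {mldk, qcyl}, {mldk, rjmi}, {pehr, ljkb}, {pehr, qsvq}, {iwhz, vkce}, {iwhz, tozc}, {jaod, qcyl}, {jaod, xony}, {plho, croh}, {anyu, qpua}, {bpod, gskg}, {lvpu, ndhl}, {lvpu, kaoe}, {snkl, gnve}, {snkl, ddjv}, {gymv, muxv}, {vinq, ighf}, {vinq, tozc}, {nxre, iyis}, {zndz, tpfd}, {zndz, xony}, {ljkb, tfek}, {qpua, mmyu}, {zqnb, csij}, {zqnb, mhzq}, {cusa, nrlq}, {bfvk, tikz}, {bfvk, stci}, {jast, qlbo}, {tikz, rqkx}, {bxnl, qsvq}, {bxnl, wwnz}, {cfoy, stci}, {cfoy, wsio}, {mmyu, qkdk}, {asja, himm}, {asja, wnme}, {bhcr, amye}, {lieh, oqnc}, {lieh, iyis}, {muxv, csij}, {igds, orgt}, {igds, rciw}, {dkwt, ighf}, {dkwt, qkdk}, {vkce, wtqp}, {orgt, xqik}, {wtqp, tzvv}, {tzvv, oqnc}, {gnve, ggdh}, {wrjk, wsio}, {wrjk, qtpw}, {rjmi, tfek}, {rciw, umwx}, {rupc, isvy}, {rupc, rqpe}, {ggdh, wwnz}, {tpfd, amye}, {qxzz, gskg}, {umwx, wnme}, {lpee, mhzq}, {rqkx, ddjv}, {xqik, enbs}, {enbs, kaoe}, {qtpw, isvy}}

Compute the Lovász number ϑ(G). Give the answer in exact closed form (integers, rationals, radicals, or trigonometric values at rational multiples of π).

81*cos(pi/81)/(cos(pi/81) + 1)

N(ndhl) = {wago, lvpu}, |N(ndhl)| = 2.
Vertex croh has 2 neighbors: gznb, plho.
deg(bpod) = 2; N(bpod) = {wago, gskg}.
N(amye) = {bhcr, tpfd}, |N(amye)| = 2.
deg(v) = 2 for all v (|V|=81); a single 81-cycle (edge-transitive).
The 41 distinct eigenvalues: [2.0, 1.99399, 1.97598, 1.94609, 1.9045, 1.85145, 1.78727, 1.71233, 1.6271, 1.53209, 1.42786, 1.31504, 1.19432, 1.06641, 0.93209, 0.79216, 0.64747, 0.49888, 0.3473, 0.19362, 0.03878, -0.11629, -0.27066, -0.42341, -0.57361, -0.72036, -0.86277, -1.0, -1.13121, -1.25562, -1.37248, -1.48109, -1.58079, -1.67098, -1.75112, -1.82073, -1.87939, -1.92674, -1.96251, -1.98648, -1.9985].
Lovász (edge-transitive): ϑ = −81·(-2*cos(pi/81))/((2)−(-2*cos(pi/81))) = 81*cos(pi/81)/(cos(pi/81) + 1).
Numerically 40.484765310.
α=40, χ(Ḡ)=41; ϑ=81*cos(pi/81)/(cos(pi/81) + 1) lies between (both strict).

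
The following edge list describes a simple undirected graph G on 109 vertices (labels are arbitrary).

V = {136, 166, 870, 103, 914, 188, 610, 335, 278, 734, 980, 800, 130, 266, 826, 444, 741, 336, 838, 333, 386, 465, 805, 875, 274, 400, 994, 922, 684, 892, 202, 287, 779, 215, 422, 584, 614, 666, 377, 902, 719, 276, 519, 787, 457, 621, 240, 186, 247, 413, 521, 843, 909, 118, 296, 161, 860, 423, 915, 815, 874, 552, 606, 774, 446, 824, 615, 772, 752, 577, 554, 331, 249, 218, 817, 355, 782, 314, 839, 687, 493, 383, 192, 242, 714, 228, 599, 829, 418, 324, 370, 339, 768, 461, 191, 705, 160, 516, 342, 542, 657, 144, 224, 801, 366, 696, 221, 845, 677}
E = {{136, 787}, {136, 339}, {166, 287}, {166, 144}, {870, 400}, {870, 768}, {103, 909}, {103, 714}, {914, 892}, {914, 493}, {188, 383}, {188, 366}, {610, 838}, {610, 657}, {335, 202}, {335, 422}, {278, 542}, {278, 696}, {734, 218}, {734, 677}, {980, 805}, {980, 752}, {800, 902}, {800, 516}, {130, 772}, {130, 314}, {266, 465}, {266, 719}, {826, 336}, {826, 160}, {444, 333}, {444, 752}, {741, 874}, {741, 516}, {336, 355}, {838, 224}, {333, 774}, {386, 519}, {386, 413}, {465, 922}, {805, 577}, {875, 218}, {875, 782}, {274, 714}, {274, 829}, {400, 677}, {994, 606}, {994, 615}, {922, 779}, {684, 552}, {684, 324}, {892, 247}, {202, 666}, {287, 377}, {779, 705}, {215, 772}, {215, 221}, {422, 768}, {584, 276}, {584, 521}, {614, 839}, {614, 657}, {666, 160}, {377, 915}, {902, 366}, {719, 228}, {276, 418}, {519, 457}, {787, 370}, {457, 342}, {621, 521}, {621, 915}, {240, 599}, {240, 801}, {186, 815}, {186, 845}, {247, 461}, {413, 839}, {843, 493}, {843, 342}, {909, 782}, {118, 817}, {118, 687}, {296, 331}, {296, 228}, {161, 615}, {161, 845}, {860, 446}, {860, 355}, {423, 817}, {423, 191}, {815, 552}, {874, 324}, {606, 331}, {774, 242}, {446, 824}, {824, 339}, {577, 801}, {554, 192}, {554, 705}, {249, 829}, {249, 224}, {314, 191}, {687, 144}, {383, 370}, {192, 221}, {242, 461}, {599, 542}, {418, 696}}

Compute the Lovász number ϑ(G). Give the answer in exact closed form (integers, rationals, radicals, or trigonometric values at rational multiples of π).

109*cos(pi/109)/(cos(pi/109) + 1)

N(542) = {278, 599}, |N(542)| = 2.
Vertex 242 has 2 neighbors: 774, 461.
deg(779) = 2; N(779) = {922, 705}.
deg(287) = 2; N(287) = {166, 377}.
Regular of degree 2 on 109 vertices: this is C_{109}, the 109-cycle.
Distinct eigenvalues (to 6 d.p.): [2.0, 1.996678, 1.986723, 1.970169, 1.94707, 1.917503, 1.881566, 1.839379, 1.791082, 1.736834, 1.676818, 1.611231, 1.540291, 1.464235, 1.383315, 1.2978, 1.207973, 1.114134, 1.016594, 0.915677, 0.811718, 0.705062, 0.596064, 0.485087, 0.372497, 0.258671, 0.143985, 0.028821, -0.086439, -0.201412, -0.315715, -0.42897, -0.5408, -0.650834, -0.758705, -0.864056, -0.966537, -1.065807, -1.161536, -1.253407, -1.341115, -1.424367, -1.502888, -1.576416, -1.644707, -1.707535, -1.764691, -1.815985, -1.861246, -1.900324, -1.933089, -1.959433, -1.979268, -1.992528, -1.999169].
ϑ = −N·λ_min/(λ_max−λ_min) = −109·(-2*cos(pi/109))/(2−(-2*cos(pi/109))) = 109*cos(pi/109)/(cos(pi/109) + 1).
= 54.488680… (decimal).
54 ≤ 109*cos(pi/109)/(cos(pi/109) + 1) ≤ 55: both strict.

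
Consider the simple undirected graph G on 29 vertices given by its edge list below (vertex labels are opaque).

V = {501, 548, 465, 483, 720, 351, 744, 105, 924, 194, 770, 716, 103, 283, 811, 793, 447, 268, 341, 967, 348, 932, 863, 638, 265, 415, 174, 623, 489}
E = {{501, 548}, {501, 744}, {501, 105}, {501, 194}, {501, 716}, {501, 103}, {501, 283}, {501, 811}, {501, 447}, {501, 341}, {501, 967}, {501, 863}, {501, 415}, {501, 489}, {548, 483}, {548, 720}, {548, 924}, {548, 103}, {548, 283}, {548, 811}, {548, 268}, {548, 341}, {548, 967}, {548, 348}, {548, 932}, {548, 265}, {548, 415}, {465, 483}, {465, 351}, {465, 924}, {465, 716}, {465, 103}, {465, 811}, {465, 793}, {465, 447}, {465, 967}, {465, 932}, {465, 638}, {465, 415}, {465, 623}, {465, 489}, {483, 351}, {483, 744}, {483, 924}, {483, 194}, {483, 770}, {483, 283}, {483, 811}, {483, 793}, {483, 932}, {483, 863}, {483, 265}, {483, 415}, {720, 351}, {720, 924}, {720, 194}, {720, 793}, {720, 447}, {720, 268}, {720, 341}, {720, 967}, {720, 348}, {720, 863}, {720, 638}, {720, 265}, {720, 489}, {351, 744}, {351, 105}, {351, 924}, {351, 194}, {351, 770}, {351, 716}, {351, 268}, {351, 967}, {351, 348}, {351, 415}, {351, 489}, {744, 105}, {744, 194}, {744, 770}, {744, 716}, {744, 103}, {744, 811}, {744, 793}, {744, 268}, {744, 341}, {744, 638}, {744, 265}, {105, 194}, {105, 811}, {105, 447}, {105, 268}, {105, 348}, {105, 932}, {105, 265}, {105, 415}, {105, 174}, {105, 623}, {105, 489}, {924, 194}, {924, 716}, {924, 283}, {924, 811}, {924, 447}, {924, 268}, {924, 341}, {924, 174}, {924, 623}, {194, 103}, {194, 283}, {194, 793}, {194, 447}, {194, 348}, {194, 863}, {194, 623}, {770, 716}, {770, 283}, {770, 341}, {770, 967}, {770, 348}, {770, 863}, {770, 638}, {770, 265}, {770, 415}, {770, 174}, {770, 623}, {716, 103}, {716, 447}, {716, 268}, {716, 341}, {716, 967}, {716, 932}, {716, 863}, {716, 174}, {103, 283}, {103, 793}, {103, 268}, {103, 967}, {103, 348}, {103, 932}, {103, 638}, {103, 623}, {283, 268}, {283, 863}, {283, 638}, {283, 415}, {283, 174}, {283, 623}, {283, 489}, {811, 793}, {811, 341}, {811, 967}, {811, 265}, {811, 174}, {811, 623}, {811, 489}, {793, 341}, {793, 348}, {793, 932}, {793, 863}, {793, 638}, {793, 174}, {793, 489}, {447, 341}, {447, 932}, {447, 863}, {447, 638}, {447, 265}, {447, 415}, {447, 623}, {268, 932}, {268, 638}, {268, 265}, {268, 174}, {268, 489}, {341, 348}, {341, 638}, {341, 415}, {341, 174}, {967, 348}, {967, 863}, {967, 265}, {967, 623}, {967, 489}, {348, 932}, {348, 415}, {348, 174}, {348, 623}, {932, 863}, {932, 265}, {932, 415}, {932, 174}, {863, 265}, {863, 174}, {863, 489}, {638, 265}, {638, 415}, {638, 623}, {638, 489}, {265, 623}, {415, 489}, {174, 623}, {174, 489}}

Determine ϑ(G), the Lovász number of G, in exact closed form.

deg(932) = 14; N(932) = {548, 465, 483, 105, 716, 103, 793, 447, 268, 348, 863, 265, 415, 174}.
N(548) = {501, 483, 720, 924, 103, 283, 811, 268, 341, 967, 348, 932, 265, 415}, |N(548)| = 14.
N(863) = {501, 483, 720, 194, 770, 716, 283, 793, 447, 967, 932, 265, 174, 489}, |N(863)| = 14.
N(283) = {501, 548, 483, 924, 194, 770, 103, 268, 863, 638, 415, 174, 623, 489}, |N(283)| = 14.
Every vertex has degree 14 (N=29); strongly regular (29,14,6,7).
A has 3 distinct eigenvalues ≈ [14.0, 2.19258, -3.19258].
λ_max=14, λ_min=-sqrt(29)/2 - 1/2; ϑ = −29·λ_min/(λ_max−λ_min) = sqrt(29).
Numerically 5.385165.

sqrt(29)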